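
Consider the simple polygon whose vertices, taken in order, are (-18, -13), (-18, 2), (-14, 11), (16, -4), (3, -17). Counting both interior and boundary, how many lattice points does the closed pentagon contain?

Using the shoelace formula, 2A = |[(-18)·2 − (-18)·(-13)] + [(-18)·11 − (-14)·2] + [(-14)·(-4) − 16·11] + [16·(-17) − 3·(-4)] + [3·(-13) − (-18)·(-17)]| = 1165, so the area is 582.5.
The number of boundary lattice points is Σ gcd(|Δx|,|Δy|) = gcd(0,15) + gcd(4,9) + gcd(30,15) + gcd(13,13) + gcd(21,4) = 15+1+15+13+1 = 45.
Pick's theorem gives I = A − B/2 + 1 = 582.5 − 45/2 + 1 = 561, so the closed region contains I + B = 561 + 45 = 606 lattice points.

606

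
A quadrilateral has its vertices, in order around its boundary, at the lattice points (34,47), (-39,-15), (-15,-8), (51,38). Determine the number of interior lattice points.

The shoelace formula gives twice the area as |[34·(-15) − (-39)·47] + [(-39)·(-8) − (-15)·(-15)] + [(-15)·38 − 51·(-8)] + [51·47 − 34·38]| = 2353, so the area is 1176.5.
Along each edge there are gcd(|Δx|,|Δy|)+1 lattice points, so counting each shared vertex once the boundary has gcd(73,62) + gcd(24,7) + gcd(66,46) + gcd(17,9) = 1+1+2+1 = 5.
By Pick's theorem A = I + B/2 − 1, so I = 1176.5 − 5/2 + 1 = 1175.

1175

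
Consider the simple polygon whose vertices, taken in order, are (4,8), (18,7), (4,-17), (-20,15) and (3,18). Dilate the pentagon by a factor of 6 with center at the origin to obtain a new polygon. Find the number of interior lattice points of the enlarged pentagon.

21256

The shoelace formula gives twice the area as |[4·7 − 18·8] + [18·(-17) − 4·7] + [4·15 − (-20)·(-17)] + [(-20)·18 − 3·15] + [3·8 − 4·18]| = 1183, so the area is 1183/2.
Summing gcd(|Δx|,|Δy|) over the edges gives the boundary count: gcd(14,1) + gcd(14,24) + gcd(24,32) + gcd(23,3) + gcd(1,10) = 1+2+8+1+1 = 13.
Scaling by 6 multiplies the area by 6² = 36 (so the new area is 21294) and multiplies the boundary lattice-point count by 6, giving 78.
By Pick's theorem, the interior count of the dilated polygon is 21294 − 78/2 + 1 = 21256.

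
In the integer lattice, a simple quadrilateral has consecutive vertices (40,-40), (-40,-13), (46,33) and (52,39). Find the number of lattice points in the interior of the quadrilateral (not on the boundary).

3198

Using the shoelace formula, 2A = |[40·(-13) − (-40)·(-40)] + [(-40)·33 − 46·(-13)] + [46·39 − 52·33] + [52·(-40) − 40·39]| = 6404, so the area is 3202.
Summing gcd(|Δx|,|Δy|) over the edges gives the boundary count: gcd(80,27) + gcd(86,46) + gcd(6,6) + gcd(12,79) = 1+2+6+1 = 10.
Pick's theorem gives I = A − B/2 + 1 = 3202 − 10/2 + 1 = 3198.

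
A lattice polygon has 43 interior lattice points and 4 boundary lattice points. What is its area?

44

By Pick's theorem, A = I + B/2 − 1 = 43 + 4/2 − 1 = 44.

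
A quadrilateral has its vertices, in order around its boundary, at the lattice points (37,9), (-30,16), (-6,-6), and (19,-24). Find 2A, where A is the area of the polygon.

The shoelace formula gives twice the area as |(37·16 − (-30)·9) + ((-30)·(-6) − (-6)·16) + ((-6)·(-24) − 19·(-6)) + (19·9 − 37·(-24))| = 2455, so the area is 1227.5.

2455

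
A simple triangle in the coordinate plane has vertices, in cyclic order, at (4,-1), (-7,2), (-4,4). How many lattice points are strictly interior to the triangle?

15

The shoelace formula gives twice the area as |[4·2 − (-7)·(-1)] + [(-7)·4 − (-4)·2] + [(-4)·(-1) − 4·4]| = 31, so the area is 15.5.
Along each edge there are gcd(|Δx|,|Δy|)+1 lattice points, so counting each shared vertex once the boundary has gcd(11,3) + gcd(3,2) + gcd(8,5) = 1+1+1 = 3.
By Pick's theorem A = I + B/2 − 1, so I = 15.5 − 3/2 + 1 = 15.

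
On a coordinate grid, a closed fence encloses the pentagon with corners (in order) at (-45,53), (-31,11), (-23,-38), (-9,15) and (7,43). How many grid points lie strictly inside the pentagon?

The shoelace formula gives twice the area as |[(-45)·11 − (-31)·53] + [(-31)·(-38) − (-23)·11] + [(-23)·15 − (-9)·(-38)] + [(-9)·43 − 7·15] + [7·53 − (-45)·43]| = 3706, so the area is 1853.
Along each edge there are gcd(|Δx|,|Δy|)+1 lattice points, so counting each shared vertex once the boundary has gcd(14,42) + gcd(8,49) + gcd(14,53) + gcd(16,28) + gcd(52,10) = 14+1+1+4+2 = 22.
Pick's theorem gives I = A − B/2 + 1 = 1853 − 22/2 + 1 = 1843.

1843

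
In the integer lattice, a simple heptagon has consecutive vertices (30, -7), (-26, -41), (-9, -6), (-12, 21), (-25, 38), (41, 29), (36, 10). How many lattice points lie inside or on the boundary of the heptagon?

2650

Using the shoelace formula, 2A = |[30·(-41) − (-26)·(-7)] + [(-26)·(-6) − (-9)·(-41)] + [(-9)·21 − (-12)·(-6)] + [(-12)·38 − (-25)·21] + [(-25)·29 − 41·38] + [41·10 − 36·29] + [36·(-7) − 30·10]| = 5286, so the area is 2643.
Summing gcd(|Δx|,|Δy|) over the edges gives the boundary count: gcd(56,34) + gcd(17,35) + gcd(3,27) + gcd(13,17) + gcd(66,9) + gcd(5,19) + gcd(6,17) = 2+1+3+1+3+1+1 = 12.
Pick's theorem gives I = A − B/2 + 1 = 2643 − 12/2 + 1 = 2638, so the closed region contains I + B = 2638 + 12 = 2650 lattice points.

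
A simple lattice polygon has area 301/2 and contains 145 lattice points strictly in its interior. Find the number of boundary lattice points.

13

Pick's theorem gives A = I + B/2 − 1, so B = 2(A − I + 1) = 2(301/2 − 145 + 1) = 13.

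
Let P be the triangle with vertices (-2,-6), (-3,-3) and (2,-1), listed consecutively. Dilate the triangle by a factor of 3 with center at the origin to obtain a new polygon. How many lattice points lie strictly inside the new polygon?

73

The shoelace formula gives twice the area as |[(-2)·(-3) − (-3)·(-6)] + [(-3)·(-1) − 2·(-3)] + [2·(-6) − (-2)·(-1)]| = 17, so the area is 8.5.
Summing gcd(|Δx|,|Δy|) over the edges gives the boundary count: gcd(1,3) + gcd(5,2) + gcd(4,5) = 1+1+1 = 3.
Scaling by 3 multiplies the area by 3² = 9 (so the new area is 76.5) and multiplies the boundary lattice-point count by 3, giving 9.
By Pick's theorem, the interior count of the dilated polygon is 76.5 − 9/2 + 1 = 73.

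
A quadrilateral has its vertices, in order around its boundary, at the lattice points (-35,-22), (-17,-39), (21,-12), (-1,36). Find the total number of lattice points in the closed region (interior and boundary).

By the shoelace formula, twice the signed area is |((-35)·(-39) − (-17)·(-22)) + ((-17)·(-12) − 21·(-39)) + (21·36 − (-1)·(-12)) + ((-1)·(-22) − (-35)·36)| = 4040, so the area is 2020.
Along each edge there are gcd(|Δx|,|Δy|)+1 lattice points, so counting each shared vertex once the boundary has gcd(18,17) + gcd(38,27) + gcd(22,48) + gcd(34,58) = 1+1+2+2 = 6.
Pick's theorem gives I = A − B/2 + 1 = 2020 − 6/2 + 1 = 2018, so the closed region contains I + B = 2018 + 6 = 2024 lattice points.

2024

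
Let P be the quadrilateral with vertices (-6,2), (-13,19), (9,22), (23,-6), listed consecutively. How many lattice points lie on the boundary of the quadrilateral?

Along each edge there are gcd(|Δx|,|Δy|)+1 lattice points, so counting each shared vertex once the boundary has gcd(7,17) + gcd(22,3) + gcd(14,28) + gcd(29,8) = 1+1+14+1 = 17.

17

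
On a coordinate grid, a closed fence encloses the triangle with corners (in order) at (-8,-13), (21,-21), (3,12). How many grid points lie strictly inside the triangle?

Using the shoelace formula, 2A = |((-8)·(-21) − 21·(-13)) + (21·12 − 3·(-21)) + (3·(-13) − (-8)·12)| = 813, so the area is 813/2.
The number of boundary lattice points is Σ gcd(|Δx|,|Δy|) = gcd(29,8) + gcd(18,33) + gcd(11,25) = 1+3+1 = 5.
By Pick's theorem A = I + B/2 − 1, so I = 813/2 − 5/2 + 1 = 405.

405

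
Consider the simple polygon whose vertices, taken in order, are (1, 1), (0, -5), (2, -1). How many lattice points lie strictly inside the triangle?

By the shoelace formula, twice the signed area is |(1·(-5) − 0·1) + (0·(-1) − 2·(-5)) + (2·1 − 1·(-1))| = 8, so the area is 4.
Summing gcd(|Δx|,|Δy|) over the edges gives the boundary count: gcd(1,6) + gcd(2,4) + gcd(1,2) = 1+2+1 = 4.
Pick's theorem gives I = A − B/2 + 1 = 4 − 4/2 + 1 = 3.

3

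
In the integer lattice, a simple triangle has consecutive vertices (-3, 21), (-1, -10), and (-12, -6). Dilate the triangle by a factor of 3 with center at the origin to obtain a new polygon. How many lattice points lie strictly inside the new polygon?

1483

The shoelace formula gives twice the area as |[(-3)·(-10) − (-1)·21] + [(-1)·(-6) − (-12)·(-10)] + [(-12)·21 − (-3)·(-6)]| = 333, so the area is 333/2.
Summing gcd(|Δx|,|Δy|) over the edges gives the boundary count: gcd(2,31) + gcd(11,4) + gcd(9,27) = 1+1+9 = 11.
Scaling by 3 multiplies the area by 3² = 9 (so the new area is 1498.5) and multiplies the boundary lattice-point count by 3, giving 33.
By Pick's theorem, the interior count of the dilated polygon is 1498.5 − 33/2 + 1 = 1483.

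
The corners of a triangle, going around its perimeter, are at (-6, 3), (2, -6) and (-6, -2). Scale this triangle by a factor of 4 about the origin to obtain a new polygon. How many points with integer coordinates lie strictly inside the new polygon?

Using the shoelace formula, 2A = |((-6)·(-6) − 2·3) + (2·(-2) − (-6)·(-6)) + ((-6)·3 − (-6)·(-2))| = 40, so the area is 20.
The number of boundary lattice points is Σ gcd(|Δx|,|Δy|) = gcd(8,9) + gcd(8,4) + gcd(0,5) = 1+4+5 = 10.
Scaling by 4 multiplies the area by 4² = 16 (so the new area is 320) and multiplies the boundary lattice-point count by 4, giving 40.
By Pick's theorem, the interior count of the dilated polygon is 320 − 40/2 + 1 = 301.

301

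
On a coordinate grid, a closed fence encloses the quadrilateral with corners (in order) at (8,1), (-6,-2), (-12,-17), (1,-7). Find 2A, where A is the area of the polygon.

226

Using the shoelace formula, 2A = |[8·(-2) − (-6)·1] + [(-6)·(-17) − (-12)·(-2)] + [(-12)·(-7) − 1·(-17)] + [1·1 − 8·(-7)]| = 226, so the area is 113.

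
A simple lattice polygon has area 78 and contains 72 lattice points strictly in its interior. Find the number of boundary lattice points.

14

Pick's theorem gives A = I + B/2 − 1, so B = 2(A − I + 1) = 2(78 − 72 + 1) = 14.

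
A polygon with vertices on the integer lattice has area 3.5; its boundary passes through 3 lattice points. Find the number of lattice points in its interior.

From Pick's theorem, I = A − B/2 + 1 = 3.5 − 3/2 + 1 = 3.

3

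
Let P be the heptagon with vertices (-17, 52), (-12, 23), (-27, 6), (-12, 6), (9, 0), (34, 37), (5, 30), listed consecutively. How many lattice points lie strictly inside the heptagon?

1267

Using the shoelace formula, 2A = |[(-17)·23 − (-12)·52] + [(-12)·6 − (-27)·23] + [(-27)·6 − (-12)·6] + [(-12)·0 − 9·6] + [9·37 − 34·0] + [34·30 − 5·37] + [5·52 − (-17)·30]| = 2576, so the area is 1288.
Along each edge there are gcd(|Δx|,|Δy|)+1 lattice points, so counting each shared vertex once the boundary has gcd(5,29) + gcd(15,17) + gcd(15,0) + gcd(21,6) + gcd(25,37) + gcd(29,7) + gcd(22,22) = 1+1+15+3+1+1+22 = 44.
By Pick's theorem A = I + B/2 − 1, so I = 1288 − 44/2 + 1 = 1267.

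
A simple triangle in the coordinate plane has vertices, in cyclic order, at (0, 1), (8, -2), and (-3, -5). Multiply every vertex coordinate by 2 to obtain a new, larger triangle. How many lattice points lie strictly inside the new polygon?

110

The shoelace formula gives twice the area as |(0·(-2) − 8·1) + (8·(-5) − (-3)·(-2)) + ((-3)·1 − 0·(-5))| = 57, so the area is 57/2.
Summing gcd(|Δx|,|Δy|) over the edges gives the boundary count: gcd(8,3) + gcd(11,3) + gcd(3,6) = 1+1+3 = 5.
Scaling by 2 multiplies the area by 2² = 4 (so the new area is 114) and multiplies the boundary lattice-point count by 2, giving 10.
By Pick's theorem, the interior count of the dilated polygon is 114 − 10/2 + 1 = 110.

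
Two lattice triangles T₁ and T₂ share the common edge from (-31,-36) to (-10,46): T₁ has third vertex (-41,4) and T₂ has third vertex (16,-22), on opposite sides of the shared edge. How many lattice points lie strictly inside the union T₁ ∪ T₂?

2604

The union is the simple quadrilateral with vertices (-31,-36), (-41,4), (-10,46), (16,-22) in order.
The shoelace formula gives twice the area as |((-31)·4 − (-41)·(-36)) + ((-41)·46 − (-10)·4) + ((-10)·(-22) − 16·46) + (16·(-36) − (-31)·(-22))| = 5220, so the area is 2610.
Summing gcd(|Δx|,|Δy|) over the edges gives the boundary count: gcd(10,40) + gcd(31,42) + gcd(26,68) + gcd(47,14) = 10+1+2+1 = 14.
By Pick's theorem I = A − B/2 + 1 = 2610 − 14/2 + 1 = 2604.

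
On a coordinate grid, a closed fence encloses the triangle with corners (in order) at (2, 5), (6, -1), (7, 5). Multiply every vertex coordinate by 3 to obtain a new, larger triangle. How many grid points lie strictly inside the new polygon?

Using the shoelace formula, 2A = |[2·(-1) − 6·5] + [6·5 − 7·(-1)] + [7·5 − 2·5]| = 30, so the area is 15.
Along each edge there are gcd(|Δx|,|Δy|)+1 lattice points, so counting each shared vertex once the boundary has gcd(4,6) + gcd(1,6) + gcd(5,0) = 2+1+5 = 8.
Scaling by 3 multiplies the area by 3² = 9 (so the new area is 135) and multiplies the boundary lattice-point count by 3, giving 24.
By Pick's theorem, the interior count of the dilated polygon is 135 − 24/2 + 1 = 124.

124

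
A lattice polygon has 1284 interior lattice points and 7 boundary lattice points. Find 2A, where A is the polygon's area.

2573

By Pick's theorem, A = I + B/2 − 1 = 1284 + 7/2 − 1 = 2573/2.
Hence 2A = 2573.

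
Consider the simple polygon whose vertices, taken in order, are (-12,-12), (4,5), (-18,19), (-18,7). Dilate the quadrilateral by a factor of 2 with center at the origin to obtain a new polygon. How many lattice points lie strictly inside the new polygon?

1325

The shoelace formula gives twice the area as |[(-12)·5 − 4·(-12)] + [4·19 − (-18)·5] + [(-18)·7 − (-18)·19] + [(-18)·(-12) − (-12)·7]| = 670, so the area is 335.
Summing gcd(|Δx|,|Δy|) over the edges gives the boundary count: gcd(16,17) + gcd(22,14) + gcd(0,12) + gcd(6,19) = 1+2+12+1 = 16.
Scaling by 2 multiplies the area by 2² = 4 (so the new area is 1340) and multiplies the boundary lattice-point count by 2, giving 32.
By Pick's theorem, the interior count of the dilated polygon is 1340 − 32/2 + 1 = 1325.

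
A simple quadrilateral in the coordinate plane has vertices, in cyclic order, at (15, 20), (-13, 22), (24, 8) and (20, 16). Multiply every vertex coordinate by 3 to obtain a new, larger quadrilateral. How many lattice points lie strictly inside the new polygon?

By the shoelace formula, twice the signed area is |[15·22 − (-13)·20] + [(-13)·8 − 24·22] + [24·16 − 20·8] + [20·20 − 15·16]| = 342, so the area is 171.
The number of boundary lattice points is Σ gcd(|Δx|,|Δy|) = gcd(28,2) + gcd(37,14) + gcd(4,8) + gcd(5,4) = 2+1+4+1 = 8.
Scaling by 3 multiplies the area by 3² = 9 (so the new area is 1539) and multiplies the boundary lattice-point count by 3, giving 24.
By Pick's theorem, the interior count of the dilated polygon is 1539 − 24/2 + 1 = 1528.

1528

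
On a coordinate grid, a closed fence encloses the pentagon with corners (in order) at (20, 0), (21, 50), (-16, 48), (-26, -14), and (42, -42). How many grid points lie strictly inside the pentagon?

By the shoelace formula, twice the signed area is |(20·50 − 21·0) + (21·48 − (-16)·50) + ((-16)·(-14) − (-26)·48) + ((-26)·(-42) − 42·(-14)) + (42·0 − 20·(-42))| = 6800, so the area is 3400.
Summing gcd(|Δx|,|Δy|) over the edges gives the boundary count: gcd(1,50) + gcd(37,2) + gcd(10,62) + gcd(68,28) + gcd(22,42) = 1+1+2+4+2 = 10.
Pick's theorem gives I = A − B/2 + 1 = 3400 − 10/2 + 1 = 3396.

3396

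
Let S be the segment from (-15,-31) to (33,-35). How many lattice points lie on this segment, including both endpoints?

5

The number of lattice points on a segment between lattice points is gcd(|Δx|,|Δy|) + 1 = gcd(48,4) + 1 = 4 + 1 = 5.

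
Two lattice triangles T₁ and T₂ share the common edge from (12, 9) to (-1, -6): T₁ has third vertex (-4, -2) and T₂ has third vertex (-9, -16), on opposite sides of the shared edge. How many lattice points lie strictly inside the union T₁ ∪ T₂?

52

The union is the simple quadrilateral with vertices (12, 9), (-4, -2), (-1, -6), (-9, -16) in order.
By the shoelace formula, twice the signed area is |(12·(-2) − (-4)·9) + ((-4)·(-6) − (-1)·(-2)) + ((-1)·(-16) − (-9)·(-6)) + ((-9)·9 − 12·(-16))| = 107, so the area is 107/2.
Summing gcd(|Δx|,|Δy|) over the edges gives the boundary count: gcd(16,11) + gcd(3,4) + gcd(8,10) + gcd(21,25) = 1+1+2+1 = 5.
By Pick's theorem I = A − B/2 + 1 = 107/2 − 5/2 + 1 = 52.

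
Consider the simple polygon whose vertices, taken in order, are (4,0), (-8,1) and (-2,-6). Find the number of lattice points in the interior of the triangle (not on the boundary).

By the shoelace formula, twice the signed area is |(4·1 − (-8)·0) + ((-8)·(-6) − (-2)·1) + ((-2)·0 − 4·(-6))| = 78, so the area is 39.
Along each edge there are gcd(|Δx|,|Δy|)+1 lattice points, so counting each shared vertex once the boundary has gcd(12,1) + gcd(6,7) + gcd(6,6) = 1+1+6 = 8.
By Pick's theorem A = I + B/2 − 1, so I = 39 − 8/2 + 1 = 36.

36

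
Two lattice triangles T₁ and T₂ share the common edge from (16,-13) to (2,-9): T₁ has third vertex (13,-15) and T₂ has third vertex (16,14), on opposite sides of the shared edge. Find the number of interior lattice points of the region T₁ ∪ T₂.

The union is the simple quadrilateral with vertices (16,-13), (13,-15), (2,-9), (16,14) in order.
The shoelace formula gives twice the area as |[16·(-15) − 13·(-13)] + [13·(-9) − 2·(-15)] + [2·14 − 16·(-9)] + [16·(-13) − 16·14]| = 418, so the area is 209.
The number of boundary lattice points is Σ gcd(|Δx|,|Δy|) = gcd(3,2) + gcd(11,6) + gcd(14,23) + gcd(0,27) = 1+1+1+27 = 30.
By Pick's theorem I = A − B/2 + 1 = 209 − 30/2 + 1 = 195.

195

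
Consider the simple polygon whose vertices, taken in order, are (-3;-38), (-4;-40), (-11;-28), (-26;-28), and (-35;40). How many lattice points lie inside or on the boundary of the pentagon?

Using the shoelace formula, 2A = |((-3)·(-40) − (-4)·(-38)) + ((-4)·(-28) − (-11)·(-40)) + ((-11)·(-28) − (-26)·(-28)) + ((-26)·40 − (-35)·(-28)) + ((-35)·(-38) − (-3)·40)| = 1350, so the area is 675.
The number of boundary lattice points is Σ gcd(|Δx|,|Δy|) = gcd(1,2) + gcd(7,12) + gcd(15,0) + gcd(9,68) + gcd(32,78) = 1+1+15+1+2 = 20.
Pick's theorem gives I = A − B/2 + 1 = 675 − 20/2 + 1 = 666, so the closed region contains I + B = 666 + 20 = 686 lattice points.

686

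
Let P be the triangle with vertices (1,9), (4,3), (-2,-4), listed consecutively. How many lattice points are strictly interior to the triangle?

27

The shoelace formula gives twice the area as |(1·3 − 4·9) + (4·(-4) − (-2)·3) + ((-2)·9 − 1·(-4))| = 57, so the area is 57/2.
The number of boundary lattice points is Σ gcd(|Δx|,|Δy|) = gcd(3,6) + gcd(6,7) + gcd(3,13) = 3+1+1 = 5.
By Pick's theorem A = I + B/2 − 1, so I = 57/2 − 5/2 + 1 = 27.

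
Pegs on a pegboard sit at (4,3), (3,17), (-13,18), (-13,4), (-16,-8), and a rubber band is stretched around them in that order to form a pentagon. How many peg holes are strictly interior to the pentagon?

By the shoelace formula, twice the signed area is |[4·17 − 3·3] + [3·18 − (-13)·17] + [(-13)·4 − (-13)·18] + [(-13)·(-8) − (-16)·4] + [(-16)·3 − 4·(-8)]| = 668, so the area is 334.
Summing gcd(|Δx|,|Δy|) over the edges gives the boundary count: gcd(1,14) + gcd(16,1) + gcd(0,14) + gcd(3,12) + gcd(20,11) = 1+1+14+3+1 = 20.
Pick's theorem gives I = A − B/2 + 1 = 334 − 20/2 + 1 = 325.

325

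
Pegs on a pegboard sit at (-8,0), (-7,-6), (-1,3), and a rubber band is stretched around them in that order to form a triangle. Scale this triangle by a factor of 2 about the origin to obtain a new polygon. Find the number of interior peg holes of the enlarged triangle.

The shoelace formula gives twice the area as |((-8)·(-6) − (-7)·0) + ((-7)·3 − (-1)·(-6)) + ((-1)·0 − (-8)·3)| = 45, so the area is 22.5.
Along each edge there are gcd(|Δx|,|Δy|)+1 lattice points, so counting each shared vertex once the boundary has gcd(1,6) + gcd(6,9) + gcd(7,3) = 1+3+1 = 5.
Scaling by 2 multiplies the area by 2² = 4 (so the new area is 90) and multiplies the boundary lattice-point count by 2, giving 10.
By Pick's theorem, the interior count of the dilated polygon is 90 − 10/2 + 1 = 86.

86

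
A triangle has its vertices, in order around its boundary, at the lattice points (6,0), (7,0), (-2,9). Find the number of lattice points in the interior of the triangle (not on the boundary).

0

The shoelace formula gives twice the area as |(6·0 − 7·0) + (7·9 − (-2)·0) + ((-2)·0 − 6·9)| = 9, so the area is 4.5.
Summing gcd(|Δx|,|Δy|) over the edges gives the boundary count: gcd(1,0) + gcd(9,9) + gcd(8,9) = 1+9+1 = 11.
Pick's theorem gives I = A − B/2 + 1 = 4.5 − 11/2 + 1 = 0.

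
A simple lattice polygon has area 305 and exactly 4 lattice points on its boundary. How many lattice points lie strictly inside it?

304

From Pick's theorem, I = A − B/2 + 1 = 305 − 4/2 + 1 = 304.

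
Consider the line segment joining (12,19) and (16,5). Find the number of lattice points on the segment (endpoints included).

3

The number of lattice points on a segment between lattice points is gcd(|Δx|,|Δy|) + 1 = gcd(4,14) + 1 = 2 + 1 = 3.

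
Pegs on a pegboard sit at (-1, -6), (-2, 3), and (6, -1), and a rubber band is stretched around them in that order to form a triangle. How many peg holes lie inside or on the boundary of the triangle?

38

By the shoelace formula, twice the signed area is |((-1)·3 − (-2)·(-6)) + ((-2)·(-1) − 6·3) + (6·(-6) − (-1)·(-1))| = 68, so the area is 34.
The number of boundary lattice points is Σ gcd(|Δx|,|Δy|) = gcd(1,9) + gcd(8,4) + gcd(7,5) = 1+4+1 = 6.
Pick's theorem gives I = A − B/2 + 1 = 34 − 6/2 + 1 = 32, so the closed region contains I + B = 32 + 6 = 38 lattice points.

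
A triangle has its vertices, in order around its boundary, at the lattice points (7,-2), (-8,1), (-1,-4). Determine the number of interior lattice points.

By the shoelace formula, twice the signed area is |[7·1 − (-8)·(-2)] + [(-8)·(-4) − (-1)·1] + [(-1)·(-2) − 7·(-4)]| = 54, so the area is 27.
The number of boundary lattice points is Σ gcd(|Δx|,|Δy|) = gcd(15,3) + gcd(7,5) + gcd(8,2) = 3+1+2 = 6.
Pick's theorem gives I = A − B/2 + 1 = 27 − 6/2 + 1 = 25.

25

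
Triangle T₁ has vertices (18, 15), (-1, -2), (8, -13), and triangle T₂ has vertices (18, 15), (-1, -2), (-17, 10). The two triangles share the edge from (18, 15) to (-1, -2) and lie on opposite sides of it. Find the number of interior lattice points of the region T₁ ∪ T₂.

426

The union is the simple quadrilateral with vertices (18, 15), (8, -13), (-1, -2), (-17, 10) in order.
By the shoelace formula, twice the signed area is |(18·(-13) − 8·15) + (8·(-2) − (-1)·(-13)) + ((-1)·10 − (-17)·(-2)) + ((-17)·15 − 18·10)| = 862, so the area is 431.
Summing gcd(|Δx|,|Δy|) over the edges gives the boundary count: gcd(10,28) + gcd(9,11) + gcd(16,12) + gcd(35,5) = 2+1+4+5 = 12.
By Pick's theorem I = A − B/2 + 1 = 431 − 12/2 + 1 = 426.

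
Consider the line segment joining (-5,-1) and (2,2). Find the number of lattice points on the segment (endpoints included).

2

The number of lattice points on a segment between lattice points is gcd(|Δx|,|Δy|) + 1 = gcd(7,3) + 1 = 1 + 1 = 2.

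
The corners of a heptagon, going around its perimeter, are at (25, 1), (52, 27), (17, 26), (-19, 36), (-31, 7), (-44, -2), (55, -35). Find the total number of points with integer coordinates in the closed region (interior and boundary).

By the shoelace formula, twice the signed area is |(25·27 − 52·1) + (52·26 − 17·27) + (17·36 − (-19)·26) + ((-19)·7 − (-31)·36) + ((-31)·(-2) − (-44)·7) + ((-44)·(-35) − 55·(-2)) + (55·1 − 25·(-35))| = 6555, so the area is 6555/2.
Along each edge there are gcd(|Δx|,|Δy|)+1 lattice points, so counting each shared vertex once the boundary has gcd(27,26) + gcd(35,1) + gcd(36,10) + gcd(12,29) + gcd(13,9) + gcd(99,33) + gcd(30,36) = 1+1+2+1+1+33+6 = 45.
Pick's theorem gives I = A − B/2 + 1 = 6555/2 − 45/2 + 1 = 3256, so the closed region contains I + B = 3256 + 45 = 3301 lattice points.

3301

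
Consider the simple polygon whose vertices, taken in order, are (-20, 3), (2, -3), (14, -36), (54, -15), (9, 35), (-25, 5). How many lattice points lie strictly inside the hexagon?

The shoelace formula gives twice the area as |((-20)·(-3) − 2·3) + (2·(-36) − 14·(-3)) + (14·(-15) − 54·(-36)) + (54·35 − 9·(-15)) + (9·5 − (-25)·35) + ((-25)·3 − (-20)·5)| = 4728, so the area is 2364.
Summing gcd(|Δx|,|Δy|) over the edges gives the boundary count: gcd(22,6) + gcd(12,33) + gcd(40,21) + gcd(45,50) + gcd(34,30) + gcd(5,2) = 2+3+1+5+2+1 = 14.
By Pick's theorem A = I + B/2 − 1, so I = 2364 − 14/2 + 1 = 2358.

2358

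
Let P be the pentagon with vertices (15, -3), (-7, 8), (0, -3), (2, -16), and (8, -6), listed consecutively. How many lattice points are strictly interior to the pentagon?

The shoelace formula gives twice the area as |[15·8 − (-7)·(-3)] + [(-7)·(-3) − 0·8] + [0·(-16) − 2·(-3)] + [2·(-6) − 8·(-16)] + [8·(-3) − 15·(-6)]| = 308, so the area is 154.
The number of boundary lattice points is Σ gcd(|Δx|,|Δy|) = gcd(22,11) + gcd(7,11) + gcd(2,13) + gcd(6,10) + gcd(7,3) = 11+1+1+2+1 = 16.
By Pick's theorem A = I + B/2 − 1, so I = 154 − 16/2 + 1 = 147.

147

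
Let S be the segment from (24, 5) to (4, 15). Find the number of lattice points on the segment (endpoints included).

11

The number of lattice points on a segment between lattice points is gcd(|Δx|,|Δy|) + 1 = gcd(20,10) + 1 = 10 + 1 = 11.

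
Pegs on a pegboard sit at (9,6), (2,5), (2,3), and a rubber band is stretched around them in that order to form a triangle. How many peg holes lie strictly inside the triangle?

6

The shoelace formula gives twice the area as |(9·5 − 2·6) + (2·3 − 2·5) + (2·6 − 9·3)| = 14, so the area is 7.
Along each edge there are gcd(|Δx|,|Δy|)+1 lattice points, so counting each shared vertex once the boundary has gcd(7,1) + gcd(0,2) + gcd(7,3) = 1+2+1 = 4.
By Pick's theorem A = I + B/2 − 1, so I = 7 − 4/2 + 1 = 6.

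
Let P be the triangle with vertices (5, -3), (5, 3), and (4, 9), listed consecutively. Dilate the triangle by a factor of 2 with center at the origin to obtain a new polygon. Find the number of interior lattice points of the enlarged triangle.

5

Using the shoelace formula, 2A = |(5·3 − 5·(-3)) + (5·9 − 4·3) + (4·(-3) − 5·9)| = 6, so the area is 3.
Along each edge there are gcd(|Δx|,|Δy|)+1 lattice points, so counting each shared vertex once the boundary has gcd(0,6) + gcd(1,6) + gcd(1,12) = 6+1+1 = 8.
Scaling by 2 multiplies the area by 2² = 4 (so the new area is 12) and multiplies the boundary lattice-point count by 2, giving 16.
By Pick's theorem, the interior count of the dilated polygon is 12 − 16/2 + 1 = 5.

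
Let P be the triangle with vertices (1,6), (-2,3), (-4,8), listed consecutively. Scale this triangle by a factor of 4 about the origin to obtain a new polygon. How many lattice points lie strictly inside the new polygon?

159

By the shoelace formula, twice the signed area is |(1·3 − (-2)·6) + ((-2)·8 − (-4)·3) + ((-4)·6 − 1·8)| = 21, so the area is 21/2.
Summing gcd(|Δx|,|Δy|) over the edges gives the boundary count: gcd(3,3) + gcd(2,5) + gcd(5,2) = 3+1+1 = 5.
Scaling by 4 multiplies the area by 4² = 16 (so the new area is 168) and multiplies the boundary lattice-point count by 4, giving 20.
By Pick's theorem, the interior count of the dilated polygon is 168 − 20/2 + 1 = 159.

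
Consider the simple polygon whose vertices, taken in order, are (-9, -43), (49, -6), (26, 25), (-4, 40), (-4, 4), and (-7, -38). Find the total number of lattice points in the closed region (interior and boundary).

2512

By the shoelace formula, twice the signed area is |[(-9)·(-6) − 49·(-43)] + [49·25 − 26·(-6)] + [26·40 − (-4)·25] + [(-4)·4 − (-4)·40] + [(-4)·(-38) − (-7)·4] + [(-7)·(-43) − (-9)·(-38)]| = 4965, so the area is 2482.5.
Along each edge there are gcd(|Δx|,|Δy|)+1 lattice points, so counting each shared vertex once the boundary has gcd(58,37) + gcd(23,31) + gcd(30,15) + gcd(0,36) + gcd(3,42) + gcd(2,5) = 1+1+15+36+3+1 = 57.
Pick's theorem gives I = A − B/2 + 1 = 2482.5 − 57/2 + 1 = 2455, so the closed region contains I + B = 2455 + 57 = 2512 lattice points.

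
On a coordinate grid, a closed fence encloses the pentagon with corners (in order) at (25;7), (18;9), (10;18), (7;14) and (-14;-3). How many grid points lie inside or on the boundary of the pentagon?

253

Using the shoelace formula, 2A = |(25·9 − 18·7) + (18·18 − 10·9) + (10·14 − 7·18) + (7·(-3) − (-14)·14) + ((-14)·7 − 25·(-3))| = 499, so the area is 249.5.
Along each edge there are gcd(|Δx|,|Δy|)+1 lattice points, so counting each shared vertex once the boundary has gcd(7,2) + gcd(8,9) + gcd(3,4) + gcd(21,17) + gcd(39,10) = 1+1+1+1+1 = 5.
Pick's theorem gives I = A − B/2 + 1 = 249.5 − 5/2 + 1 = 248, so the closed region contains I + B = 248 + 5 = 253 lattice points.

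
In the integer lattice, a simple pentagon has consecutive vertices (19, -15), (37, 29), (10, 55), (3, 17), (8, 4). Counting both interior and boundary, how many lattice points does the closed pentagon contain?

1272

Using the shoelace formula, 2A = |[19·29 − 37·(-15)] + [37·55 − 10·29] + [10·17 − 3·55] + [3·4 − 8·17] + [8·(-15) − 19·4]| = 2536, so the area is 1268.
The number of boundary lattice points is Σ gcd(|Δx|,|Δy|) = gcd(18,44) + gcd(27,26) + gcd(7,38) + gcd(5,13) + gcd(11,19) = 2+1+1+1+1 = 6.
Pick's theorem gives I = A − B/2 + 1 = 1268 − 6/2 + 1 = 1266, so the closed region contains I + B = 1266 + 6 = 1272 lattice points.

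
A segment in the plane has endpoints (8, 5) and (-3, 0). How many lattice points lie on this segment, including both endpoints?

2

The number of lattice points on a segment between lattice points is gcd(|Δx|,|Δy|) + 1 = gcd(11,5) + 1 = 1 + 1 = 2.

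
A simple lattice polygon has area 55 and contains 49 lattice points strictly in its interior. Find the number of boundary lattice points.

14

Pick's theorem gives A = I + B/2 − 1, so B = 2(A − I + 1) = 2(55 − 49 + 1) = 14.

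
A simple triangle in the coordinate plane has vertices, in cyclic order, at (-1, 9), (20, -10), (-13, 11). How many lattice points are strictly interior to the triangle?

The shoelace formula gives twice the area as |[(-1)·(-10) − 20·9] + [20·11 − (-13)·(-10)] + [(-13)·9 − (-1)·11]| = 186, so the area is 93.
Summing gcd(|Δx|,|Δy|) over the edges gives the boundary count: gcd(21,19) + gcd(33,21) + gcd(12,2) = 1+3+2 = 6.
By Pick's theorem A = I + B/2 − 1, so I = 93 − 6/2 + 1 = 91.

91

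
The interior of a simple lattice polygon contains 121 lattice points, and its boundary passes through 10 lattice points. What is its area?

By Pick's theorem, A = I + B/2 − 1 = 121 + 10/2 − 1 = 125.

125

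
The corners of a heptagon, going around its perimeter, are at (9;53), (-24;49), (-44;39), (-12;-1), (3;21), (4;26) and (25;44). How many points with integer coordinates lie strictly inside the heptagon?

Using the shoelace formula, 2A = |[9·49 − (-24)·53] + [(-24)·39 − (-44)·49] + [(-44)·(-1) − (-12)·39] + [(-12)·21 − 3·(-1)] + [3·26 − 4·21] + [4·44 − 25·26] + [25·53 − 9·44]| = 3645, so the area is 3645/2.
Along each edge there are gcd(|Δx|,|Δy|)+1 lattice points, so counting each shared vertex once the boundary has gcd(33,4) + gcd(20,10) + gcd(32,40) + gcd(15,22) + gcd(1,5) + gcd(21,18) + gcd(16,9) = 1+10+8+1+1+3+1 = 25.
Pick's theorem gives I = A − B/2 + 1 = 3645/2 − 25/2 + 1 = 1811.

1811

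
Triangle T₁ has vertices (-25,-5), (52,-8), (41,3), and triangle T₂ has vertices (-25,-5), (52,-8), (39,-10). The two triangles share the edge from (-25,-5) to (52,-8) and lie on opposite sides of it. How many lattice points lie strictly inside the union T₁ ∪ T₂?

497

The union is the simple quadrilateral with vertices (-25,-5), (41,3), (52,-8), (39,-10) in order.
Using the shoelace formula, 2A = |((-25)·3 − 41·(-5)) + (41·(-8) − 52·3) + (52·(-10) − 39·(-8)) + (39·(-5) − (-25)·(-10))| = 1007, so the area is 1007/2.
The number of boundary lattice points is Σ gcd(|Δx|,|Δy|) = gcd(66,8) + gcd(11,11) + gcd(13,2) + gcd(64,5) = 2+11+1+1 = 15.
By Pick's theorem I = A − B/2 + 1 = 1007/2 − 15/2 + 1 = 497.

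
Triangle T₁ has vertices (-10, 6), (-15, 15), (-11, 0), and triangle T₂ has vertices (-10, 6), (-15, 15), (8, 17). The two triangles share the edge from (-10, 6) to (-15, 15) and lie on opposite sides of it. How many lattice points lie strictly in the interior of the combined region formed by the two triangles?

The union is the simple quadrilateral with vertices (-10, 6), (-11, 0), (-15, 15), (8, 17) in order.
The shoelace formula gives twice the area as |((-10)·0 − (-11)·6) + ((-11)·15 − (-15)·0) + ((-15)·17 − 8·15) + (8·6 − (-10)·17)| = 256, so the area is 128.
The number of boundary lattice points is Σ gcd(|Δx|,|Δy|) = gcd(1,6) + gcd(4,15) + gcd(23,2) + gcd(18,11) = 1+1+1+1 = 4.
By Pick's theorem I = A − B/2 + 1 = 128 − 4/2 + 1 = 127.

127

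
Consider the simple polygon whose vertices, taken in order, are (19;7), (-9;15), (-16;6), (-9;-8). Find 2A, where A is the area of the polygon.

805

Using the shoelace formula, 2A = |[19·15 − (-9)·7] + [(-9)·6 − (-16)·15] + [(-16)·(-8) − (-9)·6] + [(-9)·7 − 19·(-8)]| = 805, so the area is 805/2.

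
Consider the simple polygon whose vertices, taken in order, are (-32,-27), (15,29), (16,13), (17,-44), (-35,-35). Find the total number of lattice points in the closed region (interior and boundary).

2017

The shoelace formula gives twice the area as |[(-32)·29 − 15·(-27)] + [15·13 − 16·29] + [16·(-44) − 17·13] + [17·(-35) − (-35)·(-44)] + [(-35)·(-27) − (-32)·(-35)]| = 4027, so the area is 4027/2.
Summing gcd(|Δx|,|Δy|) over the edges gives the boundary count: gcd(47,56) + gcd(1,16) + gcd(1,57) + gcd(52,9) + gcd(3,8) = 1+1+1+1+1 = 5.
Pick's theorem gives I = A − B/2 + 1 = 4027/2 − 5/2 + 1 = 2012, so the closed region contains I + B = 2012 + 5 = 2017 lattice points.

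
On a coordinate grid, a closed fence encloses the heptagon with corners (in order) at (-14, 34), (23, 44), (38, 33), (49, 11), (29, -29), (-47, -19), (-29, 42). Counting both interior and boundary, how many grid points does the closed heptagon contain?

By the shoelace formula, twice the signed area is |[(-14)·44 − 23·34] + [23·33 − 38·44] + [38·11 − 49·33] + [49·(-29) − 29·11] + [29·(-19) − (-47)·(-29)] + [(-47)·42 − (-29)·(-19)] + [(-29)·34 − (-14)·42]| = 10087, so the area is 10087/2.
The number of boundary lattice points is Σ gcd(|Δx|,|Δy|) = gcd(37,10) + gcd(15,11) + gcd(11,22) + gcd(20,40) + gcd(76,10) + gcd(18,61) + gcd(15,8) = 1+1+11+20+2+1+1 = 37.
Pick's theorem gives I = A − B/2 + 1 = 10087/2 − 37/2 + 1 = 5026, so the closed region contains I + B = 5026 + 37 = 5063 lattice points.

5063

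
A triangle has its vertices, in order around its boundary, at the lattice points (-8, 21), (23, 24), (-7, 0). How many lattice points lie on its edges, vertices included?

8

The number of boundary lattice points is Σ gcd(|Δx|,|Δy|) = gcd(31,3) + gcd(30,24) + gcd(1,21) = 1+6+1 = 8.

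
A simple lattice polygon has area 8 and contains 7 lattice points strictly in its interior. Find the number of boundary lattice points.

4

Pick's theorem gives A = I + B/2 − 1, so B = 2(A − I + 1) = 2(8 − 7 + 1) = 4.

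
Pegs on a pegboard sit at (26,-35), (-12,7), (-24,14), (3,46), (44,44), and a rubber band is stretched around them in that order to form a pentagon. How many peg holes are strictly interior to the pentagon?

2978

Using the shoelace formula, 2A = |[26·7 − (-12)·(-35)] + [(-12)·14 − (-24)·7] + [(-24)·46 − 3·14] + [3·44 − 44·46] + [44·(-35) − 26·44]| = 5960, so the area is 2980.
The number of boundary lattice points is Σ gcd(|Δx|,|Δy|) = gcd(38,42) + gcd(12,7) + gcd(27,32) + gcd(41,2) + gcd(18,79) = 2+1+1+1+1 = 6.
By Pick's theorem A = I + B/2 − 1, so I = 2980 − 6/2 + 1 = 2978.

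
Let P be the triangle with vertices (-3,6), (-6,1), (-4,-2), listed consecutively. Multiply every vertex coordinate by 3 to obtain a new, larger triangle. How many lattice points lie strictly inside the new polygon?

Using the shoelace formula, 2A = |[(-3)·1 − (-6)·6] + [(-6)·(-2) − (-4)·1] + [(-4)·6 − (-3)·(-2)]| = 19, so the area is 19/2.
Along each edge there are gcd(|Δx|,|Δy|)+1 lattice points, so counting each shared vertex once the boundary has gcd(3,5) + gcd(2,3) + gcd(1,8) = 1+1+1 = 3.
Scaling by 3 multiplies the area by 3² = 9 (so the new area is 85.5) and multiplies the boundary lattice-point count by 3, giving 9.
By Pick's theorem, the interior count of the dilated polygon is 85.5 − 9/2 + 1 = 82.

82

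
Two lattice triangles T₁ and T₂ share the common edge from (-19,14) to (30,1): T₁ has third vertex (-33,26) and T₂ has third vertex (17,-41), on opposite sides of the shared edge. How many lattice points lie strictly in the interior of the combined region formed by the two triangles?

The union is the simple quadrilateral with vertices (-19,14), (-33,26), (30,1), (17,-41) in order.
By the shoelace formula, twice the signed area is |[(-19)·26 − (-33)·14] + [(-33)·1 − 30·26] + [30·(-41) − 17·1] + [17·14 − (-19)·(-41)]| = 2633, so the area is 1316.5.
The number of boundary lattice points is Σ gcd(|Δx|,|Δy|) = gcd(14,12) + gcd(63,25) + gcd(13,42) + gcd(36,55) = 2+1+1+1 = 5.
By Pick's theorem I = A − B/2 + 1 = 1316.5 − 5/2 + 1 = 1315.

1315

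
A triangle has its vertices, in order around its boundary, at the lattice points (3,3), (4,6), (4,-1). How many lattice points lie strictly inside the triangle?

Using the shoelace formula, 2A = |[3·6 − 4·3] + [4·(-1) − 4·6] + [4·3 − 3·(-1)]| = 7, so the area is 3.5.
Summing gcd(|Δx|,|Δy|) over the edges gives the boundary count: gcd(1,3) + gcd(0,7) + gcd(1,4) = 1+7+1 = 9.
By Pick's theorem A = I + B/2 − 1, so I = 3.5 − 9/2 + 1 = 0.

0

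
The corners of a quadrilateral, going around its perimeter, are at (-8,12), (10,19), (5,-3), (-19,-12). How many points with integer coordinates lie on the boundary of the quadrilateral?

6

Along each edge there are gcd(|Δx|,|Δy|)+1 lattice points, so counting each shared vertex once the boundary has gcd(18,7) + gcd(5,22) + gcd(24,9) + gcd(11,24) = 1+1+3+1 = 6.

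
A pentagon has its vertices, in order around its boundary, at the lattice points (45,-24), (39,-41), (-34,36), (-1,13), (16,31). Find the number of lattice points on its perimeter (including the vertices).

The number of boundary lattice points is Σ gcd(|Δx|,|Δy|) = gcd(6,17) + gcd(73,77) + gcd(33,23) + gcd(17,18) + gcd(29,55) = 1+1+1+1+1 = 5.

5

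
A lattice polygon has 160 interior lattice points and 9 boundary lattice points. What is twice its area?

327

Pick's theorem states A = I + B/2 − 1, so A = 160 + 9/2 − 1 = 327/2.
Hence 2A = 327.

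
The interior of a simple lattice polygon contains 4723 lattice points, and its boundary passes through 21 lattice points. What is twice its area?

9465

Pick's theorem states A = I + B/2 − 1, so A = 4723 + 21/2 − 1 = 9465/2.
Hence 2A = 9465.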